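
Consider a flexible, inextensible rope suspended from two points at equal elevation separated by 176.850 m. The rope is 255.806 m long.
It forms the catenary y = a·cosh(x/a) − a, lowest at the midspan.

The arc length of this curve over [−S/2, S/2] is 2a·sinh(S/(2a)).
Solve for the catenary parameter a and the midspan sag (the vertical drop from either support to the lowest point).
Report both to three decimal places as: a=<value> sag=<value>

seed: a₀ = √(S³/(24(L−S))) = √(176.850³/(24·78.956)) = 54.026820
iter 1: u=1.636687  f(a)=+1.128e+01  f'(a)=-3.785e+00  a ← 54.026820 − (+1.128e+01/-3.785e+00) = 57.006140
iter 2: u=1.551149  f(a)=+9.999e-01  f'(a)=-3.141e+00  a ← 57.006140 − (+9.999e-01/-3.141e+00) = 57.324516
iter 3: u=1.542534  f(a)=+9.553e-03  f'(a)=-3.081e+00  a ← 57.324516 − (+9.553e-03/-3.081e+00) = 57.327617
iter 4: u=1.542450  f(a)=+8.904e-07  f'(a)=-3.080e+00  a ← 57.327617 − (+8.904e-07/-3.080e+00) = 57.327618
iter 5: u=1.542450  f(a)=-2.842e-14  f'(a)=-3.080e+00  a ← 57.327618 − (-2.842e-14/-3.080e+00) = 57.327618
converged: |Δa| < 1e-12 after 5 iterations
sag = a·(cosh(S/(2a)) − 1) = 57.327618·(cosh(1.542450) − 1) = 82.835263
T_max/T_min = cosh(S/(2a)) = 2.444945

a=57.328 sag=82.835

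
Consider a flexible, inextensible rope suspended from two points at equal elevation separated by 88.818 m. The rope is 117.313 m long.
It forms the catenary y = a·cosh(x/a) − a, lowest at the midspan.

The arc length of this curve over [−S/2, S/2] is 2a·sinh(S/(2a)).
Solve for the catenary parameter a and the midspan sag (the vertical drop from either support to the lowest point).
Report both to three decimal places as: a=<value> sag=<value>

a=33.447 sag=34.075

seed: a₀ = √(S³/(24(L−S))) = √(88.818³/(24·28.495)) = 32.008221
iter 1: u=1.387425  f(a)=+2.872e+00  f'(a)=-2.148e+00  a ← 32.008221 − (+2.872e+00/-2.148e+00) = 33.345360
iter 2: u=1.331789  f(a)=+1.898e-01  f'(a)=-1.872e+00  a ← 33.345360 − (+1.898e-01/-1.872e+00) = 33.446704
iter 3: u=1.327754  f(a)=+9.581e-04  f'(a)=-1.853e+00  a ← 33.446704 − (+9.581e-04/-1.853e+00) = 33.447221
iter 4: u=1.327734  f(a)=+2.470e-08  f'(a)=-1.853e+00  a ← 33.447221 − (+2.470e-08/-1.853e+00) = 33.447221
iter 5: u=1.327734  f(a)=+0.000e+00  f'(a)=-1.853e+00  a ← 33.447221 − (+0.000e+00/-1.853e+00) = 33.447221
converged: |Δa| < 1e-12 after 5 iterations
sag = a·(cosh(S/(2a)) − 1) = 33.447221·(cosh(1.327734) − 1) = 34.075380
T_max/T_min = cosh(S/(2a)) = 2.018781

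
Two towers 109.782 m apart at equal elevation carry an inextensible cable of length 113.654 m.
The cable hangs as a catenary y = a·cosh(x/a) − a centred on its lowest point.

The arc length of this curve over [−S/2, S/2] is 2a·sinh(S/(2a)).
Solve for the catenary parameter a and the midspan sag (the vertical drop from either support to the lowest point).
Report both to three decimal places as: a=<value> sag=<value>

a=119.949 sag=12.780

seed: a₀ = √(S³/(24(L−S))) = √(109.782³/(24·3.872)) = 119.322794
iter 1: u=0.460021  f(a)=+4.118e-02  f'(a)=-6.628e-02  a ← 119.322794 − (+4.118e-02/-6.628e-02) = 119.944013
iter 2: u=0.457639  f(a)=+3.238e-04  f'(a)=-6.524e-02  a ← 119.944013 − (+3.238e-04/-6.524e-02) = 119.948976
iter 3: u=0.457620  f(a)=+2.037e-08  f'(a)=-6.524e-02  a ← 119.948976 − (+2.037e-08/-6.524e-02) = 119.948976
iter 4: u=0.457620  f(a)=-1.421e-14  f'(a)=-6.524e-02  a ← 119.948976 − (-1.421e-14/-6.524e-02) = 119.948976
converged: |Δa| < 1e-12 after 4 iterations
sag = a·(cosh(S/(2a)) − 1) = 119.948976·(cosh(0.457620) − 1) = 12.780315
T_max/T_min = cosh(S/(2a)) = 1.106548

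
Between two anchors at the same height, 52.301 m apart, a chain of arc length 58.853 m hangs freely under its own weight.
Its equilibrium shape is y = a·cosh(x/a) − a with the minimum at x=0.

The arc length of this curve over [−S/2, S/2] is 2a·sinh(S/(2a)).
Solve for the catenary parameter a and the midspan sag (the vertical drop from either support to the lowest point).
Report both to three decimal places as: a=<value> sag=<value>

seed: a₀ = √(S³/(24(L−S))) = √(52.301³/(24·6.552)) = 30.162853
iter 1: u=0.866977  f(a)=+2.507e-01  f'(a)=-4.680e-01  a ← 30.162853 − (+2.507e-01/-4.680e-01) = 30.698540
iter 2: u=0.851848  f(a)=+6.834e-03  f'(a)=-4.428e-01  a ← 30.698540 − (+6.834e-03/-4.428e-01) = 30.713975
iter 3: u=0.851420  f(a)=+5.395e-06  f'(a)=-4.421e-01  a ← 30.713975 − (+5.395e-06/-4.421e-01) = 30.713987
iter 4: u=0.851420  f(a)=+3.361e-12  f'(a)=-4.421e-01  a ← 30.713987 − (+3.361e-12/-4.421e-01) = 30.713987
converged: |Δa| < 1e-12 after 4 iterations
sag = a·(cosh(S/(2a)) − 1) = 30.713987·(cosh(0.851420) − 1) = 11.821503
T_max/T_min = cosh(S/(2a)) = 1.384890

a=30.714 sag=11.822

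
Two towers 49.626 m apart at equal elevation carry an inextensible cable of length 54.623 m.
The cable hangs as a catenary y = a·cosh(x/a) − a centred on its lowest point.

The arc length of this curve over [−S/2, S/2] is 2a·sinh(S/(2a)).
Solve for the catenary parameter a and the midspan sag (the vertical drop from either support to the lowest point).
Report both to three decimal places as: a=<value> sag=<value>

a=32.394 sag=9.977

seed: a₀ = √(S³/(24(L−S))) = √(49.626³/(24·4.997)) = 31.922994
iter 1: u=0.777277  f(a)=+1.531e-01  f'(a)=-3.324e-01  a ← 31.922994 − (+1.531e-01/-3.324e-01) = 32.383710
iter 2: u=0.766219  f(a)=+3.378e-03  f'(a)=-3.179e-01  a ← 32.383710 − (+3.378e-03/-3.179e-01) = 32.394338
iter 3: u=0.765967  f(a)=+1.726e-06  f'(a)=-3.175e-01  a ← 32.394338 − (+1.726e-06/-3.175e-01) = 32.394343
iter 4: u=0.765967  f(a)=+4.547e-13  f'(a)=-3.175e-01  a ← 32.394343 − (+4.547e-13/-3.175e-01) = 32.394343
converged: |Δa| < 1e-12 after 4 iterations
sag = a·(cosh(S/(2a)) − 1) = 32.394343·(cosh(0.765967) − 1) = 9.976773
T_max/T_min = cosh(S/(2a)) = 1.307979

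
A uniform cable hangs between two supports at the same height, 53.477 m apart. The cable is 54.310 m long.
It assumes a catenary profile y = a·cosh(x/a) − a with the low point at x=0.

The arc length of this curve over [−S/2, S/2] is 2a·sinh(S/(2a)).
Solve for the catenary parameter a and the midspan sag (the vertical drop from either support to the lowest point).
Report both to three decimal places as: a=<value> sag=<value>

seed: a₀ = √(S³/(24(L−S))) = √(53.477³/(24·0.833)) = 87.462610
iter 1: u=0.305713  f(a)=+3.901e-03  f'(a)=-1.923e-02  a ← 87.462610 − (+3.901e-03/-1.923e-02) = 87.665520
iter 2: u=0.305006  f(a)=+1.362e-05  f'(a)=-1.909e-02  a ← 87.665520 − (+1.362e-05/-1.909e-02) = 87.666234
iter 3: u=0.305003  f(a)=+1.672e-10  f'(a)=-1.909e-02  a ← 87.666234 − (+1.672e-10/-1.909e-02) = 87.666234
iter 4: u=0.305003  f(a)=+0.000e+00  f'(a)=-1.909e-02  a ← 87.666234 − (+0.000e+00/-1.909e-02) = 87.666234
converged: |Δa| < 1e-12 after 4 iterations
sag = a·(cosh(S/(2a)) − 1) = 87.666234·(cosh(0.305003) − 1) = 4.109376
T_max/T_min = cosh(S/(2a)) = 1.046875

a=87.666 sag=4.109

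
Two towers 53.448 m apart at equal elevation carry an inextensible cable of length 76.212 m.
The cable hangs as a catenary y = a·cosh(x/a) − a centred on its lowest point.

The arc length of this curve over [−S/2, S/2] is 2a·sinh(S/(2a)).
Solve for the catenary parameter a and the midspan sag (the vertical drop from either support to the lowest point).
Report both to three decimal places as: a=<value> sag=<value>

a=17.695 sag=24.319

seed: a₀ = √(S³/(24(L−S))) = √(53.448³/(24·22.764)) = 16.717344
iter 1: u=1.598579  f(a)=+3.092e+00  f'(a)=-3.486e+00  a ← 16.717344 − (+3.092e+00/-3.486e+00) = 17.604336
iter 2: u=1.518035  f(a)=+2.631e-01  f'(a)=-2.916e+00  a ← 17.604336 − (+2.631e-01/-2.916e+00) = 17.694583
iter 3: u=1.510293  f(a)=+2.297e-03  f'(a)=-2.865e+00  a ← 17.694583 − (+2.297e-03/-2.865e+00) = 17.695385
iter 4: u=1.510224  f(a)=+1.785e-07  f'(a)=-2.865e+00  a ← 17.695385 − (+1.785e-07/-2.865e+00) = 17.695385
iter 5: u=1.510224  f(a)=-1.421e-14  f'(a)=-2.865e+00  a ← 17.695385 − (-1.421e-14/-2.865e+00) = 17.695385
converged: |Δa| < 1e-12 after 5 iterations
sag = a·(cosh(S/(2a)) − 1) = 17.695385·(cosh(1.510224) − 1) = 24.318825
T_max/T_min = cosh(S/(2a)) = 2.374303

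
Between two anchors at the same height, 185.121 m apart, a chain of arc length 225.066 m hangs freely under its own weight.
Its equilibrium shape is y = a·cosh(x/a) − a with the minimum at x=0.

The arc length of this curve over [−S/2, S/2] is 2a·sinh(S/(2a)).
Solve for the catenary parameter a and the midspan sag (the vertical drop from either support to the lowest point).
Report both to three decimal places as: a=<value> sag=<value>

a=83.860 sag=56.483

seed: a₀ = √(S³/(24(L−S))) = √(185.121³/(24·39.945)) = 81.347966
iter 1: u=1.137834  f(a)=+2.667e+00  f'(a)=-1.115e+00  a ← 81.347966 − (+2.667e+00/-1.115e+00) = 83.739305
iter 2: u=1.105341  f(a)=+1.221e-01  f'(a)=-1.015e+00  a ← 83.739305 − (+1.221e-01/-1.015e+00) = 83.859591
iter 3: u=1.103756  f(a)=+2.832e-04  f'(a)=-1.011e+00  a ← 83.859591 − (+2.832e-04/-1.011e+00) = 83.859871
iter 4: u=1.103752  f(a)=+1.532e-09  f'(a)=-1.011e+00  a ← 83.859871 − (+1.532e-09/-1.011e+00) = 83.859871
iter 5: u=1.103752  f(a)=-2.842e-14  f'(a)=-1.011e+00  a ← 83.859871 − (-2.842e-14/-1.011e+00) = 83.859871
converged: |Δa| < 1e-12 after 5 iterations
sag = a·(cosh(S/(2a)) − 1) = 83.859871·(cosh(1.103752) − 1) = 56.483116
T_max/T_min = cosh(S/(2a)) = 1.673542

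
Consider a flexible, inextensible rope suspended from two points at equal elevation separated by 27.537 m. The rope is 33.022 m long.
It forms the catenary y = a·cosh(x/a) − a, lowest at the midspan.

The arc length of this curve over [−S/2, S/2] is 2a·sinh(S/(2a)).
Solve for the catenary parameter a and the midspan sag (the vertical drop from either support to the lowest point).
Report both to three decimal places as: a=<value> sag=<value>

a=12.955 sag=8.032

seed: a₀ = √(S³/(24(L−S))) = √(27.537³/(24·5.485)) = 12.594502
iter 1: u=1.093215  f(a)=+3.372e-01  f'(a)=-9.797e-01  a ← 12.594502 − (+3.372e-01/-9.797e-01) = 12.938750
iter 2: u=1.064129  f(a)=+1.432e-02  f'(a)=-8.980e-01  a ← 12.938750 − (+1.432e-02/-8.980e-01) = 12.954698
iter 3: u=1.062819  f(a)=+2.836e-05  f'(a)=-8.945e-01  a ← 12.954698 − (+2.836e-05/-8.945e-01) = 12.954730
iter 4: u=1.062816  f(a)=+1.117e-10  f'(a)=-8.945e-01  a ← 12.954730 − (+1.117e-10/-8.945e-01) = 12.954730
iter 5: u=1.062816  f(a)=+0.000e+00  f'(a)=-8.945e-01  a ← 12.954730 − (+0.000e+00/-8.945e-01) = 12.954730
converged: |Δa| < 1e-12 after 5 iterations
sag = a·(cosh(S/(2a)) − 1) = 12.954730·(cosh(1.062816) − 1) = 8.031889
T_max/T_min = cosh(S/(2a)) = 1.619997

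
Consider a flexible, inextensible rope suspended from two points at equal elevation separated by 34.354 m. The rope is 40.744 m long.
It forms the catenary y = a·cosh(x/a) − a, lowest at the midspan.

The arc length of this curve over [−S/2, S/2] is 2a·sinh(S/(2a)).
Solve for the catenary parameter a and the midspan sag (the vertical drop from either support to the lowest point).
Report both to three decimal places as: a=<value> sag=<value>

a=16.695 sag=9.644

seed: a₀ = √(S³/(24(L−S))) = √(34.354³/(24·6.390)) = 16.259602
iter 1: u=1.056422  f(a)=+3.662e-01  f'(a)=-8.773e-01  a ← 16.259602 − (+3.662e-01/-8.773e-01) = 16.677019
iter 2: u=1.029980  f(a)=+1.458e-02  f'(a)=-8.087e-01  a ← 16.677019 − (+1.458e-02/-8.087e-01) = 16.695042
iter 3: u=1.028868  f(a)=+2.521e-05  f'(a)=-8.059e-01  a ← 16.695042 − (+2.521e-05/-8.059e-01) = 16.695073
iter 4: u=1.028866  f(a)=+7.572e-11  f'(a)=-8.059e-01  a ← 16.695073 − (+7.572e-11/-8.059e-01) = 16.695073
iter 5: u=1.028866  f(a)=+7.105e-15  f'(a)=-8.059e-01  a ← 16.695073 − (+7.105e-15/-8.059e-01) = 16.695073
converged: |Δa| < 1e-12 after 5 iterations
sag = a·(cosh(S/(2a)) − 1) = 16.695073·(cosh(1.028866) − 1) = 9.643944
T_max/T_min = cosh(S/(2a)) = 1.577652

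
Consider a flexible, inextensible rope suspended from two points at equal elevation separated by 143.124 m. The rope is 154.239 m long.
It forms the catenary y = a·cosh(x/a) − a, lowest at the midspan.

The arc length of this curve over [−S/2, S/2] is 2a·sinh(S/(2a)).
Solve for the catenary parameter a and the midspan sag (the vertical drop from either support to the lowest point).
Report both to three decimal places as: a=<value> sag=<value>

a=106.035 sag=25.079

seed: a₀ = √(S³/(24(L−S))) = √(143.124³/(24·11.115)) = 104.835493
iter 1: u=0.682612  f(a)=+2.618e-01  f'(a)=-2.221e-01  a ← 104.835493 − (+2.618e-01/-2.221e-01) = 106.014499
iter 2: u=0.675021  f(a)=+4.483e-03  f'(a)=-2.145e-01  a ← 106.014499 − (+4.483e-03/-2.145e-01) = 106.035393
iter 3: u=0.674888  f(a)=+1.365e-06  f'(a)=-2.144e-01  a ← 106.035393 − (+1.365e-06/-2.144e-01) = 106.035399
iter 4: u=0.674888  f(a)=+1.421e-13  f'(a)=-2.144e-01  a ← 106.035399 − (+1.421e-13/-2.144e-01) = 106.035399
converged: |Δa| < 1e-12 after 4 iterations
sag = a·(cosh(S/(2a)) − 1) = 106.035399·(cosh(0.674888) − 1) = 25.078762
T_max/T_min = cosh(S/(2a)) = 1.236513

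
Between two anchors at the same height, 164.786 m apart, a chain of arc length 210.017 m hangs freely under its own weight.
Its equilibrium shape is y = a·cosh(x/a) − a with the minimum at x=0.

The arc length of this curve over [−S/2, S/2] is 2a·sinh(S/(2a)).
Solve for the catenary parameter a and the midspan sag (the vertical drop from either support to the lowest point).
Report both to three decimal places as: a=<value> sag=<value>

seed: a₀ = √(S³/(24(L−S))) = √(164.786³/(24·45.231)) = 64.203211
iter 1: u=1.283316  f(a)=+3.874e+00  f'(a)=-1.655e+00  a ← 64.203211 − (+3.874e+00/-1.655e+00) = 66.543824
iter 2: u=1.238177  f(a)=+2.219e-01  f'(a)=-1.470e+00  a ← 66.543824 − (+2.219e-01/-1.470e+00) = 66.694752
iter 3: u=1.235375  f(a)=+8.262e-04  f'(a)=-1.459e+00  a ← 66.694752 − (+8.262e-04/-1.459e+00) = 66.695318
iter 4: u=1.235364  f(a)=+1.155e-08  f'(a)=-1.459e+00  a ← 66.695318 − (+1.155e-08/-1.459e+00) = 66.695318
iter 5: u=1.235364  f(a)=+0.000e+00  f'(a)=-1.459e+00  a ← 66.695318 − (+0.000e+00/-1.459e+00) = 66.695318
converged: |Δa| < 1e-12 after 5 iterations
sag = a·(cosh(S/(2a)) − 1) = 66.695318·(cosh(1.235364) − 1) = 57.703438
T_max/T_min = cosh(S/(2a)) = 1.865180

a=66.695 sag=57.703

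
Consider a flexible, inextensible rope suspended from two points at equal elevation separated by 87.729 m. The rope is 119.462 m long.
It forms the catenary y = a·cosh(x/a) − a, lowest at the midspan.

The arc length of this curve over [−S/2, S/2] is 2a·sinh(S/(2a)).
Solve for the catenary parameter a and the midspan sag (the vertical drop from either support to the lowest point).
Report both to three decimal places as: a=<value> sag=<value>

a=31.273 sag=36.150

seed: a₀ = √(S³/(24(L−S))) = √(87.729³/(24·31.733)) = 29.775124
iter 1: u=1.473193  f(a)=+3.627e+00  f'(a)=-2.631e+00  a ← 29.775124 − (+3.627e+00/-2.631e+00) = 31.153420
iter 2: u=1.408016  f(a)=+2.670e-01  f'(a)=-2.257e+00  a ← 31.153420 − (+2.670e-01/-2.257e+00) = 31.271739
iter 3: u=1.402688  f(a)=+1.702e-03  f'(a)=-2.228e+00  a ← 31.271739 − (+1.702e-03/-2.228e+00) = 31.272503
iter 4: u=1.402654  f(a)=+7.011e-08  f'(a)=-2.228e+00  a ← 31.272503 − (+7.011e-08/-2.228e+00) = 31.272503
iter 5: u=1.402654  f(a)=+0.000e+00  f'(a)=-2.228e+00  a ← 31.272503 − (+0.000e+00/-2.228e+00) = 31.272503
converged: |Δa| < 1e-12 after 5 iterations
sag = a·(cosh(S/(2a)) − 1) = 31.272503·(cosh(1.402654) − 1) = 36.149762
T_max/T_min = cosh(S/(2a)) = 2.155960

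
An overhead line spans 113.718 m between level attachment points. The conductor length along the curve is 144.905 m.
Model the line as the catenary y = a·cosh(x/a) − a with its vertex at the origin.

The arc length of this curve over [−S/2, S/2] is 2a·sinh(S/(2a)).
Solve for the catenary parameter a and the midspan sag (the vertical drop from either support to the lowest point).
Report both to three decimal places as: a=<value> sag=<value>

a=46.044 sag=39.801

seed: a₀ = √(S³/(24(L−S))) = √(113.718³/(24·31.187)) = 44.325271
iter 1: u=1.282767  f(a)=+2.669e+00  f'(a)=-1.653e+00  a ← 44.325271 − (+2.669e+00/-1.653e+00) = 45.939989
iter 2: u=1.237680  f(a)=+1.528e-01  f'(a)=-1.468e+00  a ← 45.939989 − (+1.528e-01/-1.468e+00) = 46.044016
iter 3: u=1.234884  f(a)=+5.678e-04  f'(a)=-1.458e+00  a ← 46.044016 − (+5.678e-04/-1.458e+00) = 46.044406
iter 4: u=1.234873  f(a)=+7.908e-09  f'(a)=-1.458e+00  a ← 46.044406 − (+7.908e-09/-1.458e+00) = 46.044406
iter 5: u=1.234873  f(a)=+2.842e-14  f'(a)=-1.458e+00  a ← 46.044406 − (+2.842e-14/-1.458e+00) = 46.044406
converged: |Δa| < 1e-12 after 5 iterations
sag = a·(cosh(S/(2a)) − 1) = 46.044406·(cosh(1.234873) − 1) = 39.801107
T_max/T_min = cosh(S/(2a)) = 1.864407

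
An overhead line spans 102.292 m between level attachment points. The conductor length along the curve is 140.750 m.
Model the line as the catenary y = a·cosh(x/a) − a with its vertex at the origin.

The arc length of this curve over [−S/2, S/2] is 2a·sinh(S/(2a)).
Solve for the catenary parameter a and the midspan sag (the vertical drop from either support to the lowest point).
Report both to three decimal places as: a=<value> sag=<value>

seed: a₀ = √(S³/(24(L−S))) = √(102.292³/(24·38.458)) = 34.053640
iter 1: u=1.501925  f(a)=+4.578e+00  f'(a)=-2.811e+00  a ← 34.053640 − (+4.578e+00/-2.811e+00) = 35.682270
iter 2: u=1.433373  f(a)=+3.489e-01  f'(a)=-2.397e+00  a ← 35.682270 − (+3.489e-01/-2.397e+00) = 35.827807
iter 3: u=1.427550  f(a)=+2.396e-03  f'(a)=-2.365e+00  a ← 35.827807 − (+2.396e-03/-2.365e+00) = 35.828820
iter 4: u=1.427510  f(a)=+1.147e-07  f'(a)=-2.364e+00  a ← 35.828820 − (+1.147e-07/-2.364e+00) = 35.828820
iter 5: u=1.427510  f(a)=+0.000e+00  f'(a)=-2.364e+00  a ← 35.828820 − (+0.000e+00/-2.364e+00) = 35.828820
converged: |Δa| < 1e-12 after 5 iterations
sag = a·(cosh(S/(2a)) − 1) = 35.828820·(cosh(1.427510) − 1) = 43.141712
T_max/T_min = cosh(S/(2a)) = 2.204106

a=35.829 sag=43.142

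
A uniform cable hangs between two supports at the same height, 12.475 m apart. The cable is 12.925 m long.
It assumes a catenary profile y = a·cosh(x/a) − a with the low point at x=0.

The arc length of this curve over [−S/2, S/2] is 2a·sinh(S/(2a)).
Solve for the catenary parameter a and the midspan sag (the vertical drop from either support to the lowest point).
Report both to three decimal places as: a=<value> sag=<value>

a=13.479 sag=1.469

seed: a₀ = √(S³/(24(L−S))) = √(12.475³/(24·0.450)) = 13.407535
iter 1: u=0.465223  f(a)=+4.895e-03  f'(a)=-6.859e-02  a ← 13.407535 − (+4.895e-03/-6.859e-02) = 13.478900
iter 2: u=0.462760  f(a)=+3.936e-05  f'(a)=-6.749e-02  a ← 13.478900 − (+3.936e-05/-6.749e-02) = 13.479483
iter 3: u=0.462740  f(a)=+2.590e-09  f'(a)=-6.748e-02  a ← 13.479483 − (+2.590e-09/-6.748e-02) = 13.479483
iter 4: u=0.462740  f(a)=+1.776e-15  f'(a)=-6.748e-02  a ← 13.479483 − (+1.776e-15/-6.748e-02) = 13.479483
converged: |Δa| < 1e-12 after 4 iterations
sag = a·(cosh(S/(2a)) − 1) = 13.479483·(cosh(0.462740) − 1) = 1.469108
T_max/T_min = cosh(S/(2a)) = 1.108988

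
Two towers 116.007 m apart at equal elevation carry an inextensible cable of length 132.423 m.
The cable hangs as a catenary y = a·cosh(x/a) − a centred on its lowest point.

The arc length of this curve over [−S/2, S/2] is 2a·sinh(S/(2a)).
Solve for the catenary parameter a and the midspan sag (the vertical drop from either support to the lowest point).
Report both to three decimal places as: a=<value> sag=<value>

seed: a₀ = √(S³/(24(L−S))) = √(116.007³/(24·16.416)) = 62.948734
iter 1: u=0.921440  f(a)=+7.112e-01  f'(a)=-5.672e-01  a ← 62.948734 − (+7.112e-01/-5.672e-01) = 64.202505
iter 2: u=0.903446  f(a)=+2.180e-02  f'(a)=-5.329e-01  a ← 64.202505 − (+2.180e-02/-5.329e-01) = 64.243416
iter 3: u=0.902871  f(a)=+2.193e-05  f'(a)=-5.318e-01  a ← 64.243416 − (+2.193e-05/-5.318e-01) = 64.243457
iter 4: u=0.902870  f(a)=+2.220e-11  f'(a)=-5.318e-01  a ← 64.243457 − (+2.220e-11/-5.318e-01) = 64.243457
converged: |Δa| < 1e-12 after 4 iterations
sag = a·(cosh(S/(2a)) − 1) = 64.243457·(cosh(0.902870) − 1) = 28.012624
T_max/T_min = cosh(S/(2a)) = 1.436039

a=64.243 sag=28.013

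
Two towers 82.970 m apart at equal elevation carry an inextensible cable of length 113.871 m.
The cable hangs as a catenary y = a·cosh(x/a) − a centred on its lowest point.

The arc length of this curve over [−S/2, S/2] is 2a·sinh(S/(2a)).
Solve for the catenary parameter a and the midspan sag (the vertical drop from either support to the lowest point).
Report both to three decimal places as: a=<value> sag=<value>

seed: a₀ = √(S³/(24(L−S))) = √(82.970³/(24·30.901)) = 27.751710
iter 1: u=1.494863  f(a)=+3.642e+00  f'(a)=-2.766e+00  a ← 27.751710 − (+3.642e+00/-2.766e+00) = 29.068449
iter 2: u=1.427149  f(a)=+2.753e-01  f'(a)=-2.362e+00  a ← 29.068449 − (+2.753e-01/-2.362e+00) = 29.184968
iter 3: u=1.421451  f(a)=+1.856e-03  f'(a)=-2.331e+00  a ← 29.184968 − (+1.856e-03/-2.331e+00) = 29.185764
iter 4: u=1.421412  f(a)=+8.568e-08  f'(a)=-2.330e+00  a ← 29.185764 − (+8.568e-08/-2.330e+00) = 29.185764
iter 5: u=1.421412  f(a)=-2.842e-14  f'(a)=-2.330e+00  a ← 29.185764 − (-2.842e-14/-2.330e+00) = 29.185764
converged: |Δa| < 1e-12 after 5 iterations
sag = a·(cosh(S/(2a)) − 1) = 29.185764·(cosh(1.421412) − 1) = 34.794389
T_max/T_min = cosh(S/(2a)) = 2.192170

a=29.186 sag=34.794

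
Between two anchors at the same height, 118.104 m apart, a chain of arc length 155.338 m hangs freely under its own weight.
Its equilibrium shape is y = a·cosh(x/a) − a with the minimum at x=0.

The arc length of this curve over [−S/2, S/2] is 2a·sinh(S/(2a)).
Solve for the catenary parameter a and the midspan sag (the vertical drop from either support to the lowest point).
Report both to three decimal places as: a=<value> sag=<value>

a=44.835 sag=44.846

seed: a₀ = √(S³/(24(L−S))) = √(118.104³/(24·37.234)) = 42.935986
iter 1: u=1.375350  f(a)=+3.684e+00  f'(a)=-2.085e+00  a ← 42.935986 − (+3.684e+00/-2.085e+00) = 44.702726
iter 2: u=1.320993  f(a)=+2.396e-01  f'(a)=-1.822e+00  a ← 44.702726 − (+2.396e-01/-1.822e+00) = 44.834223
iter 3: u=1.317119  f(a)=+1.169e-03  f'(a)=-1.804e+00  a ← 44.834223 − (+1.169e-03/-1.804e+00) = 44.834871
iter 4: u=1.317100  f(a)=+2.815e-08  f'(a)=-1.804e+00  a ← 44.834871 − (+2.815e-08/-1.804e+00) = 44.834872
iter 5: u=1.317100  f(a)=+2.842e-14  f'(a)=-1.804e+00  a ← 44.834872 − (+2.842e-14/-1.804e+00) = 44.834872
converged: |Δa| < 1e-12 after 5 iterations
sag = a·(cosh(S/(2a)) − 1) = 44.834872·(cosh(1.317100) − 1) = 44.845892
T_max/T_min = cosh(S/(2a)) = 2.000246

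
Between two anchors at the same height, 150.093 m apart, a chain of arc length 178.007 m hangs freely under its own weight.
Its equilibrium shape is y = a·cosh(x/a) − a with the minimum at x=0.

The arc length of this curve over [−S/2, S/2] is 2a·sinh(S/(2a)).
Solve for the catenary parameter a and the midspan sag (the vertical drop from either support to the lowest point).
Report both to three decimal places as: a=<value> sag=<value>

seed: a₀ = √(S³/(24(L−S))) = √(150.093³/(24·27.914)) = 71.043443
iter 1: u=1.056347  f(a)=+1.599e+00  f'(a)=-8.771e-01  a ← 71.043443 − (+1.599e+00/-8.771e-01) = 72.867032
iter 2: u=1.029910  f(a)=+6.365e-02  f'(a)=-8.085e-01  a ← 72.867032 − (+6.365e-02/-8.085e-01) = 72.945760
iter 3: u=1.028799  f(a)=+1.101e-04  f'(a)=-8.057e-01  a ← 72.945760 − (+1.101e-04/-8.057e-01) = 72.945896
iter 4: u=1.028797  f(a)=+3.304e-10  f'(a)=-8.057e-01  a ← 72.945896 − (+3.304e-10/-8.057e-01) = 72.945896
iter 5: u=1.028797  f(a)=+0.000e+00  f'(a)=-8.057e-01  a ← 72.945896 − (+0.000e+00/-8.057e-01) = 72.945896
converged: |Δa| < 1e-12 after 5 iterations
sag = a·(cosh(S/(2a)) − 1) = 72.945896·(cosh(1.028797) − 1) = 42.131151
T_max/T_min = cosh(S/(2a)) = 1.577567

a=72.946 sag=42.131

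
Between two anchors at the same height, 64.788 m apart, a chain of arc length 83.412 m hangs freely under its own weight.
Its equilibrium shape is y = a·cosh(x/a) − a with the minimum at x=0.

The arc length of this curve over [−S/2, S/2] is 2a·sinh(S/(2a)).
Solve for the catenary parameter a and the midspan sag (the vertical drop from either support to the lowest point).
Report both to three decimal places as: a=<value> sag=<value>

seed: a₀ = √(S³/(24(L−S))) = √(64.788³/(24·18.624)) = 24.666059
iter 1: u=1.313303  f(a)=+1.674e+00  f'(a)=-1.787e+00  a ← 24.666059 − (+1.674e+00/-1.787e+00) = 25.602575
iter 2: u=1.265263  f(a)=+1.000e-01  f'(a)=-1.579e+00  a ← 25.602575 − (+1.000e-01/-1.579e+00) = 25.665921
iter 3: u=1.262141  f(a)=+4.077e-04  f'(a)=-1.566e+00  a ← 25.665921 − (+4.077e-04/-1.566e+00) = 25.666181
iter 4: u=1.262128  f(a)=+6.832e-09  f'(a)=-1.566e+00  a ← 25.666181 − (+6.832e-09/-1.566e+00) = 25.666181
iter 5: u=1.262128  f(a)=+0.000e+00  f'(a)=-1.566e+00  a ← 25.666181 − (+0.000e+00/-1.566e+00) = 25.666181
converged: |Δa| < 1e-12 after 5 iterations
sag = a·(cosh(S/(2a)) − 1) = 25.666181·(cosh(1.262128) − 1) = 23.304660
T_max/T_min = cosh(S/(2a)) = 1.907991

a=25.666 sag=23.305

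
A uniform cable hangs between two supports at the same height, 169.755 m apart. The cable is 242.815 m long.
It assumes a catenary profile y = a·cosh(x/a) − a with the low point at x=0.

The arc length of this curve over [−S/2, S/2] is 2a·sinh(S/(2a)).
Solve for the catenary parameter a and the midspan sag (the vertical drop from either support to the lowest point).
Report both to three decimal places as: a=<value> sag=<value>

a=55.939 sag=77.736

seed: a₀ = √(S³/(24(L−S))) = √(169.755³/(24·73.060)) = 52.818785
iter 1: u=1.606957  f(a)=+1.003e+01  f'(a)=-3.550e+00  a ← 52.818785 − (+1.003e+01/-3.550e+00) = 55.645434
iter 2: u=1.525327  f(a)=+8.618e-01  f'(a)=-2.964e+00  a ← 55.645434 − (+8.618e-01/-2.964e+00) = 55.936180
iter 3: u=1.517399  f(a)=+7.676e-03  f'(a)=-2.912e+00  a ← 55.936180 − (+7.676e-03/-2.912e+00) = 55.938817
iter 4: u=1.517327  f(a)=+6.210e-07  f'(a)=-2.911e+00  a ← 55.938817 − (+6.210e-07/-2.911e+00) = 55.938817
iter 5: u=1.517327  f(a)=+0.000e+00  f'(a)=-2.911e+00  a ← 55.938817 − (+0.000e+00/-2.911e+00) = 55.938817
converged: |Δa| < 1e-12 after 5 iterations
sag = a·(cosh(S/(2a)) − 1) = 55.938817·(cosh(1.517327) − 1) = 77.735909
T_max/T_min = cosh(S/(2a)) = 2.389660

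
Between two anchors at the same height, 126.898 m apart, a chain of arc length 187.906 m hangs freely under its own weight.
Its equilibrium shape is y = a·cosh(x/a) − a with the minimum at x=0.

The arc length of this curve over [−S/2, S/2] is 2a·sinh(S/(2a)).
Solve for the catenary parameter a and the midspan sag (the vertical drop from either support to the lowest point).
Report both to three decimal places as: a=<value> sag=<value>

a=39.800 sag=62.235

seed: a₀ = √(S³/(24(L−S))) = √(126.898³/(24·61.008)) = 37.357960
iter 1: u=1.698406  f(a)=+9.428e+00  f'(a)=-4.311e+00  a ← 37.357960 − (+9.428e+00/-4.311e+00) = 39.545154
iter 2: u=1.604470  f(a)=+8.914e-01  f'(a)=-3.531e+00  a ← 39.545154 − (+8.914e-01/-3.531e+00) = 39.797623
iter 3: u=1.594291  f(a)=+9.806e-03  f'(a)=-3.454e+00  a ← 39.797623 − (+9.806e-03/-3.454e+00) = 39.800463
iter 4: u=1.594177  f(a)=+1.216e-06  f'(a)=-3.453e+00  a ← 39.800463 − (+1.216e-06/-3.453e+00) = 39.800463
iter 5: u=1.594177  f(a)=+2.842e-14  f'(a)=-3.453e+00  a ← 39.800463 − (+2.842e-14/-3.453e+00) = 39.800463
converged: |Δa| < 1e-12 after 5 iterations
sag = a·(cosh(S/(2a)) − 1) = 39.800463·(cosh(1.594177) − 1) = 62.235036
T_max/T_min = cosh(S/(2a)) = 2.563676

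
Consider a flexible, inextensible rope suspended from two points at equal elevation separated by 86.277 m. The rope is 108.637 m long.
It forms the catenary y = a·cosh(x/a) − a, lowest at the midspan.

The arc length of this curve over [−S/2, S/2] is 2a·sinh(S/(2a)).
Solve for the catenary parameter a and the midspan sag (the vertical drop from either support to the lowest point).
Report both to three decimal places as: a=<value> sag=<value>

seed: a₀ = √(S³/(24(L−S))) = √(86.277³/(24·22.360)) = 34.594020
iter 1: u=1.246993  f(a)=+1.804e+00  f'(a)=-1.505e+00  a ← 34.594020 − (+1.804e+00/-1.505e+00) = 35.792690
iter 2: u=1.205232  f(a)=+9.802e-02  f'(a)=-1.346e+00  a ← 35.792690 − (+9.802e-02/-1.346e+00) = 35.865527
iter 3: u=1.202785  f(a)=+3.261e-04  f'(a)=-1.337e+00  a ← 35.865527 − (+3.261e-04/-1.337e+00) = 35.865771
iter 4: u=1.202776  f(a)=+3.634e-09  f'(a)=-1.337e+00  a ← 35.865771 − (+3.634e-09/-1.337e+00) = 35.865771
iter 5: u=1.202776  f(a)=+0.000e+00  f'(a)=-1.337e+00  a ← 35.865771 − (+0.000e+00/-1.337e+00) = 35.865771
converged: |Δa| < 1e-12 after 5 iterations
sag = a·(cosh(S/(2a)) − 1) = 35.865771·(cosh(1.202776) − 1) = 29.225342
T_max/T_min = cosh(S/(2a)) = 1.814853

a=35.866 sag=29.225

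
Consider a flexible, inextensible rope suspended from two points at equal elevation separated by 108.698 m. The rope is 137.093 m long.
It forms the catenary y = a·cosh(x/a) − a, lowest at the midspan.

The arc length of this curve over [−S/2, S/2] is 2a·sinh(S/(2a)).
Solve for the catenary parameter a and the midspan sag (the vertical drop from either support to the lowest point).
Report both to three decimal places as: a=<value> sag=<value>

a=45.020 sag=36.989

seed: a₀ = √(S³/(24(L−S))) = √(108.698³/(24·28.395)) = 43.411598
iter 1: u=1.251947  f(a)=+2.310e+00  f'(a)=-1.525e+00  a ← 43.411598 − (+2.310e+00/-1.525e+00) = 44.926419
iter 2: u=1.209734  f(a)=+1.264e-01  f'(a)=-1.362e+00  a ← 44.926419 − (+1.264e-01/-1.362e+00) = 45.019225
iter 3: u=1.207240  f(a)=+4.272e-04  f'(a)=-1.353e+00  a ← 45.019225 − (+4.272e-04/-1.353e+00) = 45.019540
iter 4: u=1.207231  f(a)=+4.912e-09  f'(a)=-1.353e+00  a ← 45.019540 − (+4.912e-09/-1.353e+00) = 45.019540
iter 5: u=1.207231  f(a)=-2.842e-14  f'(a)=-1.353e+00  a ← 45.019540 − (-2.842e-14/-1.353e+00) = 45.019540
converged: |Δa| < 1e-12 after 5 iterations
sag = a·(cosh(S/(2a)) − 1) = 45.019540·(cosh(1.207231) − 1) = 36.988884
T_max/T_min = cosh(S/(2a)) = 1.821618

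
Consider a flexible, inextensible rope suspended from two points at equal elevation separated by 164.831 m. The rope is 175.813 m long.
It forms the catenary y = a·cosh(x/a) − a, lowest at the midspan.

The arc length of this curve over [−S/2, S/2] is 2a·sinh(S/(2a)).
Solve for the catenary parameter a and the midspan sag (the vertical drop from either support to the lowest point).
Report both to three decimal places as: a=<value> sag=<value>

seed: a₀ = √(S³/(24(L−S))) = √(164.831³/(24·10.982)) = 130.350289
iter 1: u=0.632262  f(a)=+2.216e-01  f'(a)=-1.753e-01  a ← 130.350289 − (+2.216e-01/-1.753e-01) = 131.614209
iter 2: u=0.626190  f(a)=+3.264e-03  f'(a)=-1.702e-01  a ← 131.614209 − (+3.264e-03/-1.702e-01) = 131.633389
iter 3: u=0.626099  f(a)=+7.319e-07  f'(a)=-1.701e-01  a ← 131.633389 − (+7.319e-07/-1.701e-01) = 131.633394
iter 4: u=0.626099  f(a)=+5.684e-14  f'(a)=-1.701e-01  a ← 131.633394 − (+5.684e-14/-1.701e-01) = 131.633394
converged: |Δa| < 1e-12 after 4 iterations
sag = a·(cosh(S/(2a)) − 1) = 131.633394·(cosh(0.626099) − 1) = 26.654013
T_max/T_min = cosh(S/(2a)) = 1.202487

a=131.633 sag=26.654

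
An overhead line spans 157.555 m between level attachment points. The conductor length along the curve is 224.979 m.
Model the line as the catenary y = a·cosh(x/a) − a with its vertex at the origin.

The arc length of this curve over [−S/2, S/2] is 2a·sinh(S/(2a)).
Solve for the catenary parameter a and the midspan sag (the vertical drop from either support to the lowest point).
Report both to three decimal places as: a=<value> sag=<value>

seed: a₀ = √(S³/(24(L−S))) = √(157.555³/(24·67.424)) = 49.162664
iter 1: u=1.602385  f(a)=+9.205e+00  f'(a)=-3.515e+00  a ← 49.162664 − (+9.205e+00/-3.515e+00) = 51.781366
iter 2: u=1.521348  f(a)=+7.866e-01  f'(a)=-2.938e+00  a ← 51.781366 − (+7.866e-01/-2.938e+00) = 52.049129
iter 3: u=1.513522  f(a)=+6.930e-03  f'(a)=-2.886e+00  a ← 52.049129 − (+6.930e-03/-2.886e+00) = 52.051530
iter 4: u=1.513452  f(a)=+5.484e-07  f'(a)=-2.886e+00  a ← 52.051530 − (+5.484e-07/-2.886e+00) = 52.051530
iter 5: u=1.513452  f(a)=+2.842e-14  f'(a)=-2.886e+00  a ← 52.051530 − (+2.842e-14/-2.886e+00) = 52.051530
converged: |Δa| < 1e-12 after 5 iterations
sag = a·(cosh(S/(2a)) − 1) = 52.051530·(cosh(1.513452) − 1) = 71.897045
T_max/T_min = cosh(S/(2a)) = 2.381267

a=52.052 sag=71.897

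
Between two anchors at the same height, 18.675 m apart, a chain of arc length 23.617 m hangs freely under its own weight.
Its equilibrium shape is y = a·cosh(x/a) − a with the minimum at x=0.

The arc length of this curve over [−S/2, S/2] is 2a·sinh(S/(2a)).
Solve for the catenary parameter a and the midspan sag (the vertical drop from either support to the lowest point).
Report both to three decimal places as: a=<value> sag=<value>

seed: a₀ = √(S³/(24(L−S))) = √(18.675³/(24·4.942)) = 7.410268
iter 1: u=1.260076  f(a)=+4.075e-01  f'(a)=-1.558e+00  a ← 7.410268 − (+4.075e-01/-1.558e+00) = 7.671830
iter 2: u=1.217115  f(a)=+2.257e-02  f'(a)=-1.390e+00  a ← 7.671830 − (+2.257e-02/-1.390e+00) = 7.688070
iter 3: u=1.214544  f(a)=+7.822e-05  f'(a)=-1.380e+00  a ← 7.688070 − (+7.822e-05/-1.380e+00) = 7.688127
iter 4: u=1.214535  f(a)=+9.466e-10  f'(a)=-1.380e+00  a ← 7.688127 − (+9.466e-10/-1.380e+00) = 7.688127
iter 5: u=1.214535  f(a)=+3.553e-15  f'(a)=-1.380e+00  a ← 7.688127 − (+3.553e-15/-1.380e+00) = 7.688127
converged: |Δa| < 1e-12 after 5 iterations
sag = a·(cosh(S/(2a)) − 1) = 7.688127·(cosh(1.214535) − 1) = 6.402578
T_max/T_min = cosh(S/(2a)) = 1.832788

a=7.688 sag=6.403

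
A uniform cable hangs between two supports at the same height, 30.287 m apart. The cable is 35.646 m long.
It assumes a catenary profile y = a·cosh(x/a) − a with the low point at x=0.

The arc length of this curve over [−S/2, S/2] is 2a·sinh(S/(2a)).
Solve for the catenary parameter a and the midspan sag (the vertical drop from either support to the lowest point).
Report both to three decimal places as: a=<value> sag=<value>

seed: a₀ = √(S³/(24(L−S))) = √(30.287³/(24·5.359)) = 14.697277
iter 1: u=1.030361  f(a)=+2.918e-01  f'(a)=-8.097e-01  a ← 14.697277 − (+2.918e-01/-8.097e-01) = 15.057630
iter 2: u=1.005703  f(a)=+1.108e-02  f'(a)=-7.493e-01  a ← 15.057630 − (+1.108e-02/-7.493e-01) = 15.072412
iter 3: u=1.004716  f(a)=+1.735e-05  f'(a)=-7.469e-01  a ← 15.072412 − (+1.735e-05/-7.469e-01) = 15.072435
iter 4: u=1.004715  f(a)=+4.275e-11  f'(a)=-7.469e-01  a ← 15.072435 − (+4.275e-11/-7.469e-01) = 15.072435
iter 5: u=1.004715  f(a)=+0.000e+00  f'(a)=-7.469e-01  a ← 15.072435 − (+0.000e+00/-7.469e-01) = 15.072435
converged: |Δa| < 1e-12 after 5 iterations
sag = a·(cosh(S/(2a)) − 1) = 15.072435·(cosh(1.004715) − 1) = 8.269322
T_max/T_min = cosh(S/(2a)) = 1.548639

a=15.072 sag=8.269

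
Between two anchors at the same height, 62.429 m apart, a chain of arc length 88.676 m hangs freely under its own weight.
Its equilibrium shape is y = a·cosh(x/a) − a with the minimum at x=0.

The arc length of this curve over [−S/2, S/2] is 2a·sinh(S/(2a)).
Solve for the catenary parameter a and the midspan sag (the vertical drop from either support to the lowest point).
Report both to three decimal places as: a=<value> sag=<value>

seed: a₀ = √(S³/(24(L−S))) = √(62.429³/(24·26.247)) = 19.653238
iter 1: u=1.588262  f(a)=+3.516e+00  f'(a)=-3.408e+00  a ← 19.653238 − (+3.516e+00/-3.408e+00) = 20.684940
iter 2: u=1.509045  f(a)=+2.959e-01  f'(a)=-2.857e+00  a ← 20.684940 − (+2.959e-01/-2.857e+00) = 20.788505
iter 3: u=1.501527  f(a)=+2.520e-03  f'(a)=-2.808e+00  a ← 20.788505 − (+2.520e-03/-2.808e+00) = 20.789402
iter 4: u=1.501462  f(a)=+1.862e-07  f'(a)=-2.808e+00  a ← 20.789402 − (+1.862e-07/-2.808e+00) = 20.789402
iter 5: u=1.501462  f(a)=-1.421e-14  f'(a)=-2.808e+00  a ← 20.789402 − (-1.421e-14/-2.808e+00) = 20.789402
converged: |Δa| < 1e-12 after 5 iterations
sag = a·(cosh(S/(2a)) − 1) = 20.789402·(cosh(1.501462) − 1) = 28.180563
T_max/T_min = cosh(S/(2a)) = 2.355525

a=20.789 sag=28.181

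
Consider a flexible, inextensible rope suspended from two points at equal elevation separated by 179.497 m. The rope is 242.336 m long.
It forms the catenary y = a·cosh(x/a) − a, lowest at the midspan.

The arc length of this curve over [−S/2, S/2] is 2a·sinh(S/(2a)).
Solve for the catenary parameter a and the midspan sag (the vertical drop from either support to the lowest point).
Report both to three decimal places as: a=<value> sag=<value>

a=64.946 sag=72.530

seed: a₀ = √(S³/(24(L−S))) = √(179.497³/(24·62.839)) = 61.924932
iter 1: u=1.449311  f(a)=+6.940e+00  f'(a)=-2.489e+00  a ← 61.924932 − (+6.940e+00/-2.489e+00) = 64.712934
iter 2: u=1.386871  f(a)=+4.962e-01  f'(a)=-2.145e+00  a ← 64.712934 − (+4.962e-01/-2.145e+00) = 64.944276
iter 3: u=1.381931  f(a)=+2.968e-03  f'(a)=-2.119e+00  a ← 64.944276 − (+2.968e-03/-2.119e+00) = 64.945677
iter 4: u=1.381901  f(a)=+1.076e-07  f'(a)=-2.119e+00  a ← 64.945677 − (+1.076e-07/-2.119e+00) = 64.945677
iter 5: u=1.381901  f(a)=-5.684e-14  f'(a)=-2.119e+00  a ← 64.945677 − (-5.684e-14/-2.119e+00) = 64.945677
converged: |Δa| < 1e-12 after 5 iterations
sag = a·(cosh(S/(2a)) − 1) = 64.945677·(cosh(1.381901) − 1) = 72.530231
T_max/T_min = cosh(S/(2a)) = 2.116783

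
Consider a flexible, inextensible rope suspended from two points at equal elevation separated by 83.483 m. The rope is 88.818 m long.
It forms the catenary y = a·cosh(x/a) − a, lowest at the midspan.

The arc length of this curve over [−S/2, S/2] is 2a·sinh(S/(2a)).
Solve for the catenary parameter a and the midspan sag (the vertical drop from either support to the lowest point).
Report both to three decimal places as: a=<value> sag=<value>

seed: a₀ = √(S³/(24(L−S))) = √(83.483³/(24·5.335)) = 67.409986
iter 1: u=0.619218  f(a)=+1.032e-01  f'(a)=-1.644e-01  a ← 67.409986 − (+1.032e-01/-1.644e-01) = 68.037694
iter 2: u=0.613506  f(a)=+1.459e-03  f'(a)=-1.598e-01  a ← 68.037694 − (+1.459e-03/-1.598e-01) = 68.046826
iter 3: u=0.613423  f(a)=+3.011e-07  f'(a)=-1.598e-01  a ← 68.046826 − (+3.011e-07/-1.598e-01) = 68.046828
iter 4: u=0.613423  f(a)=+1.421e-14  f'(a)=-1.598e-01  a ← 68.046828 − (+1.421e-14/-1.598e-01) = 68.046828
converged: |Δa| < 1e-12 after 4 iterations
sag = a·(cosh(S/(2a)) − 1) = 68.046828·(cosh(0.613423) − 1) = 13.209126
T_max/T_min = cosh(S/(2a)) = 1.194118

a=68.047 sag=13.209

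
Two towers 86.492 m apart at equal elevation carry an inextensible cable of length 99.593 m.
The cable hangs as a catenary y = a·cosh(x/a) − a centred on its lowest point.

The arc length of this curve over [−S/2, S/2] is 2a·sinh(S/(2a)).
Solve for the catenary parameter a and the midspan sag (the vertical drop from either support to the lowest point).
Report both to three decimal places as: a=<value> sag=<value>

a=46.360 sag=21.676

seed: a₀ = √(S³/(24(L−S))) = √(86.492³/(24·13.101)) = 45.363449
iter 1: u=0.953323  f(a)=+6.084e-01  f'(a)=-6.318e-01  a ← 45.363449 − (+6.084e-01/-6.318e-01) = 46.326323
iter 2: u=0.933508  f(a)=+1.991e-02  f'(a)=-5.911e-01  a ← 46.326323 − (+1.991e-02/-5.911e-01) = 46.360006
iter 3: u=0.932830  f(a)=+2.292e-05  f'(a)=-5.897e-01  a ← 46.360006 − (+2.292e-05/-5.897e-01) = 46.360045
iter 4: u=0.932829  f(a)=+3.048e-11  f'(a)=-5.897e-01  a ← 46.360045 − (+3.048e-11/-5.897e-01) = 46.360045
iter 5: u=0.932829  f(a)=+0.000e+00  f'(a)=-5.897e-01  a ← 46.360045 − (+0.000e+00/-5.897e-01) = 46.360045
converged: |Δa| < 1e-12 after 5 iterations
sag = a·(cosh(S/(2a)) − 1) = 46.360045·(cosh(0.932829) − 1) = 21.676307
T_max/T_min = cosh(S/(2a)) = 1.467564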